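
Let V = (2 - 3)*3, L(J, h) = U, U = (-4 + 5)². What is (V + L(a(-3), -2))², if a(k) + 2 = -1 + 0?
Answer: 4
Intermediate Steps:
a(k) = -3 (a(k) = -2 + (-1 + 0) = -2 - 1 = -3)
U = 1 (U = 1² = 1)
L(J, h) = 1
V = -3 (V = -1*3 = -3)
(V + L(a(-3), -2))² = (-3 + 1)² = (-2)² = 4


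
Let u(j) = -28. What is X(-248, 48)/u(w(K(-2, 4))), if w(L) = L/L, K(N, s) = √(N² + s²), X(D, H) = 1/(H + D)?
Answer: 1/5600 ≈ 0.00017857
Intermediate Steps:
X(D, H) = 1/(D + H)
w(L) = 1
X(-248, 48)/u(w(K(-2, 4))) = 1/((-248 + 48)*(-28)) = -1/28/(-200) = -1/200*(-1/28) = 1/5600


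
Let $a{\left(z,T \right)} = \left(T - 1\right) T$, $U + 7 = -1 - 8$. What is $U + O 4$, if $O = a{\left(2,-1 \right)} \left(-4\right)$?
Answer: $-48$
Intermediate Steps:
$U = -16$ ($U = -7 - 9 = -16$)
$a{\left(z,T \right)} = T \left(-1 + T\right)$ ($a{\left(z,T \right)} = \left(-1 + T\right) T = T \left(-1 + T\right)$)
$O = -8$ ($O = - (-1 - 1) \left(-4\right) = \left(-1\right) \left(-2\right) \left(-4\right) = 2 \left(-4\right) = -8$)
$U + O 4 = -16 - 32 = -48$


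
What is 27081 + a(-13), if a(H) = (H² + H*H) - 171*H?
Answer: 29642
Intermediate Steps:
a(H) = -171*H + 2*H² (a(H) = (H² + H²) - 171*H = 2*H² - 171*H = -171*H + 2*H²)
27081 + a(-13) = 27081 - 13*(-171 + 2*(-13)) = 27081 - 13*(-171 - 26) = 27081 - 13*(-197) = 27081 + 2561 = 29642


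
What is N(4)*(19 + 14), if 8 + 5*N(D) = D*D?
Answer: 264/5 ≈ 52.800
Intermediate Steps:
N(D) = -8/5 + D²/5 (N(D) = -8/5 + (D*D)/5 = -8/5 + D²/5)
N(4)*(19 + 14) = (-8/5 + (⅕)*4²)*(19 + 14) = (-8/5 + (⅕)*16)*33 = (-8/5 + 16/5)*33 = (8/5)*33 = 264/5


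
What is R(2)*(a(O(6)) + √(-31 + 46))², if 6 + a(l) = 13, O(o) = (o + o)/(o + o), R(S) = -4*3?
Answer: -768 - 168*√15 ≈ -1418.7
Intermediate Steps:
R(S) = -12
O(o) = 1 (O(o) = (2*o)/((2*o)) = (2*o)*(1/(2*o)) = 1)
a(l) = 7 (a(l) = -6 + 13 = 7)
R(2)*(a(O(6)) + √(-31 + 46))² = -12*(7 + √(-31 + 46))² = -12*(7 + √15)²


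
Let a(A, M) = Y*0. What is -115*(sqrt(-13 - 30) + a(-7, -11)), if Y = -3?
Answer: -115*I*sqrt(43) ≈ -754.11*I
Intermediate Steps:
a(A, M) = 0 (a(A, M) = -3*0 = 0)
-115*(sqrt(-13 - 30) + a(-7, -11)) = -115*(sqrt(-13 - 30) + 0) = -115*(sqrt(-43) + 0) = -115*(I*sqrt(43) + 0) = -115*I*sqrt(43)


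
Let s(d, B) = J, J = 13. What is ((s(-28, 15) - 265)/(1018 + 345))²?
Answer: 63504/1857769 ≈ 0.034183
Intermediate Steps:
s(d, B) = 13
((s(-28, 15) - 265)/(1018 + 345))² = ((13 - 265)/(1018 + 345))² = (-252/1363)² = 63504/1857769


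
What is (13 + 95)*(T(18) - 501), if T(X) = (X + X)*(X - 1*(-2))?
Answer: 23652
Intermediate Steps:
T(X) = 2*X*(2 + X) (T(X) = (2*X)*(X + 2) = (2*X)*(2 + X) = 2*X*(2 + X))
(13 + 95)*(T(18) - 501) = (13 + 95)*(2*18*(2 + 18) - 501) = 108*(2*18*20 - 501) = 108*(720 - 501) = 108*219 = 23652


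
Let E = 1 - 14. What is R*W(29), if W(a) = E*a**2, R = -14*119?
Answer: 18214378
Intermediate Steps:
E = -13
R = -1666
W(a) = -13*a**2
R*W(29) = -(-21658)*29**2 = -(-21658)*841 = -1666*(-10933) = 18214378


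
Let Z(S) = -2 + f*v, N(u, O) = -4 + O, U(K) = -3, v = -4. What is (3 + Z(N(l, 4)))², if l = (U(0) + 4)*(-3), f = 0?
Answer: 1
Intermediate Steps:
l = -3 (l = (-3 + 4)*(-3) = 1*(-3) = -3)
Z(S) = -2 (Z(S) = -2 + 0*(-4) = -2 + 0 = -2)
(3 + Z(N(l, 4)))² = (3 - 2)² = 1² = 1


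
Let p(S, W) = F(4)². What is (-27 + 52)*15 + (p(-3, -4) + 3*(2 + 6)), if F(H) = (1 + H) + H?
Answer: 480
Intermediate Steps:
F(H) = 1 + 2*H
p(S, W) = 81 (p(S, W) = (1 + 2*4)² = (1 + 8)² = 9² = 81)
(-27 + 52)*15 + (p(-3, -4) + 3*(2 + 6)) = (-27 + 52)*15 + (81 + 3*(2 + 6)) = 25*15 + (81 + 3*8) = 375 + (81 + 24) = 375 + 105 = 480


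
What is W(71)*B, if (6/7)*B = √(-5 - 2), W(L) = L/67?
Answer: 497*I*√7/402 ≈ 3.271*I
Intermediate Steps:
W(L) = L/67 (W(L) = L*(1/67) = L/67)
B = 7*I*√7/6 (B = 7*√(-5 - 2)/6 = 7*√(-7)/6 = 7*(I*√7)/6 = 7*I*√7/6 ≈ 3.0867*I)
W(71)*B = ((1/67)*71)*(7*I*√7/6) = 71*(7*I*√7/6)/67 = 497*I*√7/402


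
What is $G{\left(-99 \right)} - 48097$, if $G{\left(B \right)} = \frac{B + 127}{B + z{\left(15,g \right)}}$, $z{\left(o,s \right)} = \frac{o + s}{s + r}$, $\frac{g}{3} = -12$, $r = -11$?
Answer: $- \frac{55696655}{1158} \approx -48097.0$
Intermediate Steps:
$g = -36$ ($g = 3 \left(-12\right) = -36$)
$z{\left(o,s \right)} = \frac{o + s}{-11 + s}$ ($z{\left(o,s \right)} = \frac{o + s}{s - 11} = \frac{o + s}{-11 + s}$)
$G{\left(B \right)} = \frac{127 + B}{\frac{21}{47} + B}$ ($G{\left(B \right)} = \frac{B + 127}{B + \frac{15 - 36}{-11 - 36}} = \frac{127 + B}{B + \frac{1}{-47} \left(-21\right)} = \frac{127 + B}{B - - \frac{21}{47}} = \frac{127 + B}{B + \frac{21}{47}} = \frac{127 + B}{\frac{21}{47} + B}$)
$G{\left(-99 \right)} - 48097 = \frac{47 \left(127 - 99\right)}{21 + 47 \left(-99\right)} - 48097 = 47 \frac{1}{21 - 4653} \cdot 28 - 48097 = 47 \frac{1}{-4632} \cdot 28 - 48097 = 47 \left(- \frac{1}{4632}\right) 28 - 48097 = - \frac{329}{1158} - 48097 = - \frac{55696655}{1158}$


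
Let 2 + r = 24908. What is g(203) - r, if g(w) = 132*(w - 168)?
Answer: -20286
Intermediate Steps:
r = 24906 (r = -2 + 24908 = 24906)
g(w) = -22176 + 132*w (g(w) = 132*(-168 + w) = -22176 + 132*w)
g(203) - r = (-22176 + 132*203) - 1*24906 = (-22176 + 26796) - 24906 = 4620 - 24906 = -20286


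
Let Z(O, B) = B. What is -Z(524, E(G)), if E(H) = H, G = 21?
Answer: -21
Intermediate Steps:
-Z(524, E(G)) = -1*21 = -21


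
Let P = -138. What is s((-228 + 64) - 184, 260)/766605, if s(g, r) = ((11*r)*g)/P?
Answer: 33176/3526383 ≈ 0.0094079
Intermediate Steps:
s(g, r) = -11*g*r/138 (s(g, r) = ((11*r)*g)/(-138) = (11*g*r)*(-1/138) = -11*g*r/138)
s((-228 + 64) - 184, 260)/766605 = -11/138*((-228 + 64) - 184)*260/766605 = -11/138*(-164 - 184)*260*(1/766605) = -11/138*(-348)*260*(1/766605) = (165880/23)*(1/766605) = 33176/3526383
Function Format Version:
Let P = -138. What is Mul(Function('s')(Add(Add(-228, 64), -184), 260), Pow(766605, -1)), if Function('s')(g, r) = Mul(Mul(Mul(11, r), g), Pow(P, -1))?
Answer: Rational(33176, 3526383) ≈ 0.0094079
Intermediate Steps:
Function('s')(g, r) = Mul(Rational(-11, 138), g, r) (Function('s')(g, r) = Mul(Mul(Mul(11, r), g), Pow(-138, -1)) = Mul(Mul(11, g, r), Rational(-1, 138)) = Mul(Rational(-11, 138), g, r))
Mul(Function('s')(Add(Add(-228, 64), -184), 260), Pow(766605, -1)) = Mul(Mul(Rational(-11, 138), Add(Add(-228, 64), -184), 260), Pow(766605, -1)) = Mul(Mul(Rational(-11, 138), Add(-164, -184), 260), Rational(1, 766605)) = Mul(Mul(Rational(-11, 138), -348, 260), Rational(1, 766605)) = Mul(Rational(165880, 23), Rational(1, 766605)) = Rational(33176, 3526383)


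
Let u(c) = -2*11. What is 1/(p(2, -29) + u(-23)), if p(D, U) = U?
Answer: -1/51 ≈ -0.019608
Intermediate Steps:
u(c) = -22
1/(p(2, -29) + u(-23)) = 1/(-29 - 22) = 1/(-51) = -1/51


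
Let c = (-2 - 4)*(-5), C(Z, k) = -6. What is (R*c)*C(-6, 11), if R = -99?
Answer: 17820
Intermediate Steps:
c = 30 (c = -6*(-5) = 30)
(R*c)*C(-6, 11) = -99*30*(-6) = -2970*(-6) = 17820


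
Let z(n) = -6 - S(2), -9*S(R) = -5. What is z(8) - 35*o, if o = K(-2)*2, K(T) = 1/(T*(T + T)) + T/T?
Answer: -3071/36 ≈ -85.306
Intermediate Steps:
S(R) = 5/9 (S(R) = -1/9*(-5) = 5/9)
z(n) = -59/9 (z(n) = -6 - 1*5/9 = -6 - 5/9 = -59/9)
K(T) = 1 + 1/(2*T**2) (K(T) = 1/(T*((2*T))) + 1 = (1/(2*T))/T + 1 = 1/(2*T**2) + 1 = 1 + 1/(2*T**2))
o = 9/4 (o = (1 + (1/2)/(-2)**2)*2 = (1 + (1/2)*(1/4))*2 = (1 + 1/8)*2 = (9/8)*2 = 9/4 ≈ 2.2500)
z(8) - 35*o = -59/9 - 35*9/4 = -59/9 - 315/4 = -3071/36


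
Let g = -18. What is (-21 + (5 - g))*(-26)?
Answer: -52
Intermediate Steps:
(-21 + (5 - g))*(-26) = (-21 + (5 - 1*(-18)))*(-26) = (-21 + (5 + 18))*(-26) = (-21 + 23)*(-26) = 2*(-26) = -52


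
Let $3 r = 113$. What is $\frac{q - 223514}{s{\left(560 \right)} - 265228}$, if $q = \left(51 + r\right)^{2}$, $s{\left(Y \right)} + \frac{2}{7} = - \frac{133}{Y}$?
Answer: $\frac{1086887200}{1336751757} \approx 0.81308$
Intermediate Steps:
$r = \frac{113}{3}$ ($r = \frac{1}{3} \cdot 113 = \frac{113}{3} \approx 37.667$)
$s{\left(Y \right)} = - \frac{2}{7} - \frac{133}{Y}$
$q = \frac{70756}{9}$ ($q = \left(51 + \frac{113}{3}\right)^{2} = \left(\frac{266}{3}\right)^{2} = \frac{70756}{9} \approx 7861.8$)
$\frac{q - 223514}{s{\left(560 \right)} - 265228} = \frac{\frac{70756}{9} - 223514}{\left(- \frac{2}{7} - \frac{133}{560}\right) - 265228} = - \frac{1940870}{9 \left(\left(- \frac{2}{7} - \frac{19}{80}\right) - 265228\right)} = - \frac{1940870}{9 \left(- \frac{293}{560} - 265228\right)} = - \frac{1940870}{9 \left(- \frac{148527973}{560}\right)} = \left(- \frac{1940870}{9}\right) \left(- \frac{560}{148527973}\right) = \frac{1086887200}{1336751757}$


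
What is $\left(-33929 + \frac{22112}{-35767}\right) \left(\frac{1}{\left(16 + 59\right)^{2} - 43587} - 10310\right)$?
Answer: $\frac{474973345836044755}{1357786854} \approx 3.4981 \cdot 10^{8}$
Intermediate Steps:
$\left(-33929 + \frac{22112}{-35767}\right) \left(\frac{1}{\left(16 + 59\right)^{2} - 43587} - 10310\right) = \left(-33929 + 22112 \left(- \frac{1}{35767}\right)\right) \left(\frac{1}{75^{2} - 43587} - 10310\right) = \left(-33929 - \frac{22112}{35767}\right) \left(\frac{1}{5625 - 43587} - 10310\right) = - \frac{1213560655 \left(\frac{1}{-37962} - 10310\right)}{35767} = - \frac{1213560655 \left(- \frac{1}{37962} - 10310\right)}{35767} = \left(- \frac{1213560655}{35767}\right) \left(- \frac{391388221}{37962}\right) = \frac{474973345836044755}{1357786854}$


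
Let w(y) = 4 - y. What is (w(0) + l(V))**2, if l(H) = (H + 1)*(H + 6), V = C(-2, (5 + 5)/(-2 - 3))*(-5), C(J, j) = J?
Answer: 32400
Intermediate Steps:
V = 10 (V = -2*(-5) = 10)
l(H) = (1 + H)*(6 + H)
(w(0) + l(V))**2 = ((4 - 1*0) + (6 + 10**2 + 7*10))**2 = ((4 + 0) + (6 + 100 + 70))**2 = (4 + 176)**2 = 180**2 = 32400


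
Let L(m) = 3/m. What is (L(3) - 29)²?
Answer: 784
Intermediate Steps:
(L(3) - 29)² = (3/3 - 29)² = (3*(⅓) - 29)² = (1 - 29)² = (-28)² = 784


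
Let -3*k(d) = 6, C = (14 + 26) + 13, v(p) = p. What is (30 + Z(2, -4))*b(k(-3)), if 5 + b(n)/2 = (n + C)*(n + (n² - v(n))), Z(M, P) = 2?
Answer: 12736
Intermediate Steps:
C = 53 (C = 40 + 13 = 53)
k(d) = -2 (k(d) = -⅓*6 = -2)
b(n) = -10 + 2*n²*(53 + n) (b(n) = -10 + 2*((n + 53)*(n + (n² - n))) = -10 + 2*((53 + n)*n²) = -10 + 2*(n²*(53 + n)) = -10 + 2*n²*(53 + n))
(30 + Z(2, -4))*b(k(-3)) = (30 + 2)*(-10 + 2*(-2)³ + 106*(-2)²) = 32*(-10 + 2*(-8) + 106*4) = 32*(-10 - 16 + 424) = 32*398 = 12736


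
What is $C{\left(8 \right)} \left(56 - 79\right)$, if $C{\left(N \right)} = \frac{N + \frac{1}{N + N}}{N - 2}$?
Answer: $- \frac{989}{32} \approx -30.906$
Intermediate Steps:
$C{\left(N \right)} = \frac{N + \frac{1}{2 N}}{-2 + N}$
$C{\left(8 \right)} \left(56 - 79\right) = \frac{\frac{1}{2} + 8^{2}}{8 \left(-2 + 8\right)} \left(56 - 79\right) = \frac{\frac{1}{2} + 64}{8 \cdot 6} \left(-23\right) = \frac{1}{8} \cdot \frac{1}{6} \cdot \frac{129}{2} \left(-23\right) = \frac{43}{32} \left(-23\right) = - \frac{989}{32}$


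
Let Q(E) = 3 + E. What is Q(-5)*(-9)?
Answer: 18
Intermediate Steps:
Q(-5)*(-9) = (3 - 5)*(-9) = -2*(-9) = 18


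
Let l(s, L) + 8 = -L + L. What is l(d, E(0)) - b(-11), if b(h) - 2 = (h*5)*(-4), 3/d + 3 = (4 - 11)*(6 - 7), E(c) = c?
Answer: -230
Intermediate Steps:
d = ¾ (d = 3/(-3 + (4 - 11)*(6 - 7)) = 3/(-3 - 7*(-1)) = 3/(-3 + 7) = 3/4 = 3*(¼) = ¾ ≈ 0.75000)
b(h) = 2 - 20*h (b(h) = 2 + (h*5)*(-4) = 2 + (5*h)*(-4) = 2 - 20*h)
l(s, L) = -8 (l(s, L) = -8 + (-L + L) = -8 + 0 = -8)
l(d, E(0)) - b(-11) = -8 - (2 - 20*(-11)) = -8 - (2 + 220) = -8 - 1*222 = -8 - 222 = -230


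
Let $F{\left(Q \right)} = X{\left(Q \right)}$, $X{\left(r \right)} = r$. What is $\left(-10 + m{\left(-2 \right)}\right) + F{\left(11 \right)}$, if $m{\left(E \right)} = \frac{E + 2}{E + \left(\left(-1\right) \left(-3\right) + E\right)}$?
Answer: $1$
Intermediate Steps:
$F{\left(Q \right)} = Q$
$m{\left(E \right)} = \frac{2 + E}{3 + 2 E}$ ($m{\left(E \right)} = \frac{2 + E}{E + \left(3 + E\right)} = \frac{2 + E}{3 + 2 E}$)
$\left(-10 + m{\left(-2 \right)}\right) + F{\left(11 \right)} = \left(-10 + \frac{2 - 2}{3 + 2 \left(-2\right)}\right) + 11 = \left(-10 + \frac{1}{3 - 4} \cdot 0\right) + 11 = \left(-10 + \frac{1}{-1} \cdot 0\right) + 11 = \left(-10 - 0\right) + 11 = \left(-10 + 0\right) + 11 = -10 + 11 = 1$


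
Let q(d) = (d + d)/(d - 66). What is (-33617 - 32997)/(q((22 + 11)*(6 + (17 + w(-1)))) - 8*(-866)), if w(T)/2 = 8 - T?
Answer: -1298973/135137 ≈ -9.6123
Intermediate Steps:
w(T) = 16 - 2*T (w(T) = 2*(8 - T) = 16 - 2*T)
q(d) = 2*d/(-66 + d) (q(d) = (2*d)/(-66 + d) = 2*d/(-66 + d))
(-33617 - 32997)/(q((22 + 11)*(6 + (17 + w(-1)))) - 8*(-866)) = (-33617 - 32997)/(2*((22 + 11)*(6 + (17 + (16 - 2*(-1)))))/(-66 + (22 + 11)*(6 + (17 + (16 - 2*(-1))))) - 8*(-866)) = -66614/(2*(33*(6 + (17 + (16 + 2))))/(-66 + 33*(6 + (17 + (16 + 2)))) + 6928) = -66614/(2*(33*(6 + (17 + 18)))/(-66 + 33*(6 + (17 + 18))) + 6928) = -66614/(2*(33*(6 + 35))/(-66 + 33*(6 + 35)) + 6928) = -66614/(2*(33*41)/(-66 + 33*41) + 6928) = -66614/(2*1353/(-66 + 1353) + 6928) = -66614/(2*1353/1287 + 6928) = -66614/(2*1353*(1/1287) + 6928) = -66614/(82/39 + 6928) = -66614/270274/39 = -66614*39/270274 = -1298973/135137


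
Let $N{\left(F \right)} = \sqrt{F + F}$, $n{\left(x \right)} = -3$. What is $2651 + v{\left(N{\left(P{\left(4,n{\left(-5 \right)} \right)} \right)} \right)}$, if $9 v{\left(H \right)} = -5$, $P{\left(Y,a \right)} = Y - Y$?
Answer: $\frac{23854}{9} \approx 2650.4$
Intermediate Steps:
$P{\left(Y,a \right)} = 0$
$N{\left(F \right)} = \sqrt{2} \sqrt{F}$ ($N{\left(F \right)} = \sqrt{2 F} = \sqrt{2} \sqrt{F}$)
$v{\left(H \right)} = - \frac{5}{9}$ ($v{\left(H \right)} = \frac{1}{9} \left(-5\right) = - \frac{5}{9}$)
$2651 + v{\left(N{\left(P{\left(4,n{\left(-5 \right)} \right)} \right)} \right)} = 2651 - \frac{5}{9} = \frac{23854}{9}$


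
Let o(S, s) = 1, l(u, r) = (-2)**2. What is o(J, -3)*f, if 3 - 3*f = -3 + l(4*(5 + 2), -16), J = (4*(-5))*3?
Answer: 2/3 ≈ 0.66667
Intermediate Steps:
l(u, r) = 4
J = -60 (J = -20*3 = -60)
f = 2/3 (f = 1 - (-3 + 4)/3 = 1 - 1/3*1 = 1 - 1/3 = 2/3 ≈ 0.66667)
o(J, -3)*f = 1*(2/3) = 2/3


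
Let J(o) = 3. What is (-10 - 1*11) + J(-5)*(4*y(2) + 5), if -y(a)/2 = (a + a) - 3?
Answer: -30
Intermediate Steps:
y(a) = 6 - 4*a (y(a) = -2*((a + a) - 3) = -2*(2*a - 3) = -2*(-3 + 2*a) = 6 - 4*a)
(-10 - 1*11) + J(-5)*(4*y(2) + 5) = (-10 - 1*11) + 3*(4*(6 - 4*2) + 5) = (-10 - 11) + 3*(4*(6 - 8) + 5) = -21 + 3*(4*(-2) + 5) = -21 + 3*(-8 + 5) = -21 + 3*(-3) = -21 - 9 = -30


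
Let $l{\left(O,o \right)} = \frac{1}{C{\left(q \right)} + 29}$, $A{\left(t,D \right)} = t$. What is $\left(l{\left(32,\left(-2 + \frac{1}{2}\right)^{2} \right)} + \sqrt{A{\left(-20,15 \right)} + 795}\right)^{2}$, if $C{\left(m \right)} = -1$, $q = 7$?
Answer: $\frac{607601}{784} + \frac{5 \sqrt{31}}{14} \approx 776.99$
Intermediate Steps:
$l{\left(O,o \right)} = \frac{1}{28}$ ($l{\left(O,o \right)} = \frac{1}{-1 + 29} = \frac{1}{28}$)
$\left(l{\left(32,\left(-2 + \frac{1}{2}\right)^{2} \right)} + \sqrt{A{\left(-20,15 \right)} + 795}\right)^{2} = \left(\frac{1}{28} + \sqrt{-20 + 795}\right)^{2} = \left(\frac{1}{28} + \sqrt{775}\right)^{2} = \left(\frac{1}{28} + 5 \sqrt{31}\right)^{2}$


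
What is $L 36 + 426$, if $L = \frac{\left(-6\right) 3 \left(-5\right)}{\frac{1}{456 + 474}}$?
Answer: $3013626$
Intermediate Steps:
$L = 83700$ ($L = \frac{\left(-18\right) \left(-5\right)}{\frac{1}{930}} = 90 \frac{1}{\frac{1}{930}} = 90 \cdot 930 = 83700$)
$L 36 + 426 = 83700 \cdot 36 + 426 = 3013200 + 426 = 3013626$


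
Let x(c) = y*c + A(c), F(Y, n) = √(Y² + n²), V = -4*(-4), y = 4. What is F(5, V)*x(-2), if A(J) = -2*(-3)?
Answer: -2*√281 ≈ -33.526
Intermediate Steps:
A(J) = 6
V = 16
x(c) = 6 + 4*c (x(c) = 4*c + 6 = 6 + 4*c)
F(5, V)*x(-2) = √(5² + 16²)*(6 + 4*(-2)) = √(25 + 256)*(6 - 8) = √281*(-2) = -2*√281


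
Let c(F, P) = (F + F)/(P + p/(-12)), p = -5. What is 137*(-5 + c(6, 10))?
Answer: -65897/125 ≈ -527.18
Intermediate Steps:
c(F, P) = 2*F/(5/12 + P) (c(F, P) = (F + F)/(P - 5/(-12)) = (2*F)/(P - 5*(-1/12)) = (2*F)/(P + 5/12) = (2*F)/(5/12 + P) = 2*F/(5/12 + P))
137*(-5 + c(6, 10)) = 137*(-5 + 24*6/(5 + 12*10)) = 137*(-5 + 24*6/(5 + 120)) = 137*(-5 + 24*6/125) = 137*(-5 + 24*6*(1/125)) = 137*(-5 + 144/125) = 137*(-481/125) = -65897/125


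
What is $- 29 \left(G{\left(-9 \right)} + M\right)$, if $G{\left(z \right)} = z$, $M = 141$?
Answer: $-3828$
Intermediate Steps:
$- 29 \left(G{\left(-9 \right)} + M\right) = - 29 \left(-9 + 141\right) = \left(-29\right) 132 = -3828$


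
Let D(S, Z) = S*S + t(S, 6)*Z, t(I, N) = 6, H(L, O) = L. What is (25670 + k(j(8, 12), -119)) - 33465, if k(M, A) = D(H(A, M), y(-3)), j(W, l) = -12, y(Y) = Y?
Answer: 6348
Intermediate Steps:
D(S, Z) = S**2 + 6*Z (D(S, Z) = S*S + 6*Z = S**2 + 6*Z)
k(M, A) = -18 + A**2 (k(M, A) = A**2 + 6*(-3) = A**2 - 18 = -18 + A**2)
(25670 + k(j(8, 12), -119)) - 33465 = (25670 + (-18 + (-119)**2)) - 33465 = (25670 + (-18 + 14161)) - 33465 = (25670 + 14143) - 33465 = 39813 - 33465 = 6348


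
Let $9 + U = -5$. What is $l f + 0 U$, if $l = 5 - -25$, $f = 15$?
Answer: $450$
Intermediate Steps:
$U = -14$ ($U = -9 - 5 = -14$)
$l = 30$ ($l = 5 + 25 = 30$)
$l f + 0 U = 30 \cdot 15 + 0 \left(-14\right) = 450 + 0 = 450$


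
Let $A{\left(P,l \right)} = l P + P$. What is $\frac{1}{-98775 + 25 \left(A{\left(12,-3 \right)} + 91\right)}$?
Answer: $- \frac{1}{97100} \approx -1.0299 \cdot 10^{-5}$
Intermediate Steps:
$A{\left(P,l \right)} = P + P l$ ($A{\left(P,l \right)} = P l + P = P + P l$)
$\frac{1}{-98775 + 25 \left(A{\left(12,-3 \right)} + 91\right)} = \frac{1}{-98775 + 25 \left(12 \left(1 - 3\right) + 91\right)} = \frac{1}{-98775 + 25 \left(12 \left(-2\right) + 91\right)} = \frac{1}{-98775 + 25 \left(-24 + 91\right)} = \frac{1}{-98775 + 25 \cdot 67} = \frac{1}{-98775 + 1675} = \frac{1}{-97100} = - \frac{1}{97100}$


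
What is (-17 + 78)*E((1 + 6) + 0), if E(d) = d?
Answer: 427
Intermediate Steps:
(-17 + 78)*E((1 + 6) + 0) = (-17 + 78)*((1 + 6) + 0) = 61*(7 + 0) = 61*7 = 427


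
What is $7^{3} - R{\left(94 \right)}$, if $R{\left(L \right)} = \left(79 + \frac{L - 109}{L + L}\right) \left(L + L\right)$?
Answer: $-14494$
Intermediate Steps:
$R{\left(L \right)} = 2 L \left(79 + \frac{-109 + L}{2 L}\right)$ ($R{\left(L \right)} = \left(79 + \frac{-109 + L}{2 L}\right) 2 L = 2 L \left(79 + \frac{-109 + L}{2 L}\right)$)
$7^{3} - R{\left(94 \right)} = 7^{3} - \left(-109 + 159 \cdot 94\right) = 343 - \left(-109 + 14946\right) = 343 - 14837 = -14494$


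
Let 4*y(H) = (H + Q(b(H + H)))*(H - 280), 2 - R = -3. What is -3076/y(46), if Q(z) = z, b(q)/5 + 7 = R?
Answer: 1538/1053 ≈ 1.4606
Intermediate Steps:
R = 5 (R = 2 - 1*(-3) = 2 + 3 = 5)
b(q) = -10 (b(q) = -35 + 5*5 = -35 + 25 = -10)
y(H) = (-280 + H)*(-10 + H)/4 (y(H) = ((H - 10)*(H - 280))/4 = ((-10 + H)*(-280 + H))/4 = ((-280 + H)*(-10 + H))/4 = (-280 + H)*(-10 + H)/4)
-3076/y(46) = -3076/(700 - 145/2*46 + (1/4)*46**2) = -3076/(700 - 3335 + (1/4)*2116) = -3076/(700 - 3335 + 529) = -3076/(-2106) = -3076*(-1/2106) = 1538/1053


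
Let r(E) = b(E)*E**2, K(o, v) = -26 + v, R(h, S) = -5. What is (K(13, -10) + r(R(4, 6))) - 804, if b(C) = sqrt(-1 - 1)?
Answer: -840 + 25*I*sqrt(2) ≈ -840.0 + 35.355*I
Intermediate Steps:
b(C) = I*sqrt(2) (b(C) = sqrt(-2) = I*sqrt(2))
r(E) = I*sqrt(2)*E**2 (r(E) = (I*sqrt(2))*E**2 = I*sqrt(2)*E**2)
(K(13, -10) + r(R(4, 6))) - 804 = ((-26 - 10) + I*sqrt(2)*(-5)**2) - 804 = (-36 + I*sqrt(2)*25) - 804 = (-36 + 25*I*sqrt(2)) - 804 = -840 + 25*I*sqrt(2)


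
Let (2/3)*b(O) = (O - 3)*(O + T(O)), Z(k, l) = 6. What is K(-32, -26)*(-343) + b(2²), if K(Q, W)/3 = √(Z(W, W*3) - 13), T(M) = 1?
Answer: 15/2 - 1029*I*√7 ≈ 7.5 - 2722.5*I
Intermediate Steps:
K(Q, W) = 3*I*√7 (K(Q, W) = 3*√(6 - 13) = 3*√(-7) = 3*(I*√7) = 3*I*√7)
b(O) = 3*(1 + O)*(-3 + O)/2 (b(O) = 3*((O - 3)*(O + 1))/2 = 3*((-3 + O)*(1 + O))/2 = 3*((1 + O)*(-3 + O))/2 = 3*(1 + O)*(-3 + O)/2)
K(-32, -26)*(-343) + b(2²) = (3*I*√7)*(-343) + (-9/2 - 3*2² + 3*(2²)²/2) = -1029*I*√7 + (-9/2 - 3*4 + (3/2)*4²) = -1029*I*√7 + (-9/2 - 12 + (3/2)*16) = -1029*I*√7 + (-9/2 - 12 + 24) = -1029*I*√7 + 15/2 = 15/2 - 1029*I*√7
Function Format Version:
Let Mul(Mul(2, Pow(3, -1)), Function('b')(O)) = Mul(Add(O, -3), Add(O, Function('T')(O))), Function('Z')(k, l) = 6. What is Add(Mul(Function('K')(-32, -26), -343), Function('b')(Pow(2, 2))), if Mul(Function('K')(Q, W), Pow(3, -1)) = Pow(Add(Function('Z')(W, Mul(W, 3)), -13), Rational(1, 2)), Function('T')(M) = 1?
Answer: Add(Rational(15, 2), Mul(-1029, I, Pow(7, Rational(1, 2)))) ≈ Add(7.5000, Mul(-2722.5, I))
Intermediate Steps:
Function('K')(Q, W) = Mul(3, I, Pow(7, Rational(1, 2))) (Function('K')(Q, W) = Mul(3, Pow(Add(6, -13), Rational(1, 2))) = Mul(3, Pow(-7, Rational(1, 2))) = Mul(3, Mul(I, Pow(7, Rational(1, 2)))) = Mul(3, I, Pow(7, Rational(1, 2))))
Function('b')(O) = Mul(Rational(3, 2), Add(1, O), Add(-3, O)) (Function('b')(O) = Mul(Rational(3, 2), Mul(Add(O, -3), Add(O, 1))) = Mul(Rational(3, 2), Mul(Add(-3, O), Add(1, O))) = Mul(Rational(3, 2), Mul(Add(1, O), Add(-3, O))) = Mul(Rational(3, 2), Add(1, O), Add(-3, O)))
Add(Mul(Function('K')(-32, -26), -343), Function('b')(Pow(2, 2))) = Add(Mul(Mul(3, I, Pow(7, Rational(1, 2))), -343), Add(Rational(-9, 2), Mul(-3, Pow(2, 2)), Mul(Rational(3, 2), Pow(Pow(2, 2), 2)))) = Add(Mul(-1029, I, Pow(7, Rational(1, 2))), Add(Rational(-9, 2), Mul(-3, 4), Mul(Rational(3, 2), Pow(4, 2)))) = Add(Mul(-1029, I, Pow(7, Rational(1, 2))), Add(Rational(-9, 2), -12, Mul(Rational(3, 2), 16))) = Add(Mul(-1029, I, Pow(7, Rational(1, 2))), Add(Rational(-9, 2), -12, 24)) = Add(Mul(-1029, I, Pow(7, Rational(1, 2))), Rational(15, 2)) = Add(Rational(15, 2), Mul(-1029, I, Pow(7, Rational(1, 2))))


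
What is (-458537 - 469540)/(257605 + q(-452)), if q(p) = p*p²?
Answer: 928077/92087803 ≈ 0.010078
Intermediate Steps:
q(p) = p³
(-458537 - 469540)/(257605 + q(-452)) = (-458537 - 469540)/(257605 + (-452)³) = -928077/(257605 - 92345408) = -928077/(-92087803) = -928077*(-1/92087803) = 928077/92087803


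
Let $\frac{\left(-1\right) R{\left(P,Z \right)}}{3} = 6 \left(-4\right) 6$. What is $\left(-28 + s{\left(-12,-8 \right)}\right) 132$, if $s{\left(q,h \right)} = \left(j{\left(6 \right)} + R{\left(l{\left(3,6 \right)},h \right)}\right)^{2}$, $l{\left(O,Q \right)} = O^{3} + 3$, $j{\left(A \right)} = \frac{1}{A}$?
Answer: $\frac{73949051}{3} \approx 2.465 \cdot 10^{7}$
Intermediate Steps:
$l{\left(O,Q \right)} = 3 + O^{3}$
$R{\left(P,Z \right)} = 432$ ($R{\left(P,Z \right)} = - 3 \cdot 6 \left(-4\right) 6 = - 3 \left(\left(-24\right) 6\right) = \left(-3\right) \left(-144\right) = 432$)
$s{\left(q,h \right)} = \frac{6723649}{36}$ ($s{\left(q,h \right)} = \left(\frac{1}{6} + 432\right)^{2} = \left(\frac{2593}{6}\right)^{2} = \frac{6723649}{36}$)
$\left(-28 + s{\left(-12,-8 \right)}\right) 132 = \left(-28 + \frac{6723649}{36}\right) 132 = \frac{6722641}{36} \cdot 132 = \frac{73949051}{3}$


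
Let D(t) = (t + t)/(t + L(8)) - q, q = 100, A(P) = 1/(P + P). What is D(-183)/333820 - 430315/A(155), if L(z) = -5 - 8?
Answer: -4364018745263617/32714360 ≈ -1.3340e+8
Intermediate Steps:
L(z) = -13
A(P) = 1/(2*P)
D(t) = -100 + 2*t/(-13 + t) (D(t) = (t + t)/(t - 13) - 1*100 = (2*t)/(-13 + t) - 100 = 2*t/(-13 + t) - 100 = -100 + 2*t/(-13 + t))
D(-183)/333820 - 430315/A(155) = (2*(650 - 49*(-183))/(-13 - 183))/333820 - 430315/((½)/155) = (2*(650 + 8967)/(-196))*(1/333820) - 430315/((½)*(1/155)) = (2*(-1/196)*9617)*(1/333820) - 430315/1/310 = -9617/98*1/333820 - 430315*310 = -9617/32714360 - 133397650 = -4364018745263617/32714360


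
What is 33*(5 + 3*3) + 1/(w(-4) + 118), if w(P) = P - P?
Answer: 54517/118 ≈ 462.01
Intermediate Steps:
w(P) = 0
33*(5 + 3*3) + 1/(w(-4) + 118) = 33*(5 + 3*3) + 1/(0 + 118) = 33*(5 + 9) + 1/118 = 33*14 + 1/118 = 462 + 1/118 = 54517/118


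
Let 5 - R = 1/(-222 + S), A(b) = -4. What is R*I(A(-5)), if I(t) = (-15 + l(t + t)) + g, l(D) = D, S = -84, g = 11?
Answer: -3062/51 ≈ -60.039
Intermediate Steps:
R = 1531/306 (R = 5 - 1/(-222 - 84) = 5 - 1/(-306) = 5 - 1*(-1/306) = 5 + 1/306 = 1531/306 ≈ 5.0033)
I(t) = -4 + 2*t (I(t) = (-15 + (t + t)) + 11 = (-15 + 2*t) + 11 = -4 + 2*t)
R*I(A(-5)) = 1531*(-4 + 2*(-4))/306 = 1531*(-4 - 8)/306 = (1531/306)*(-12) = -3062/51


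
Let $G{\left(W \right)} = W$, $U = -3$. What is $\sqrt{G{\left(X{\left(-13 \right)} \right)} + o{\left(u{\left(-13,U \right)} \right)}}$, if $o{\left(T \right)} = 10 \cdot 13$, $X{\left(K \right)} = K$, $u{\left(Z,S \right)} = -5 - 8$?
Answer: $3 \sqrt{13} \approx 10.817$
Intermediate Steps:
$u{\left(Z,S \right)} = -13$ ($u{\left(Z,S \right)} = -5 - 8 = -13$)
$o{\left(T \right)} = 130$
$\sqrt{G{\left(X{\left(-13 \right)} \right)} + o{\left(u{\left(-13,U \right)} \right)}} = \sqrt{-13 + 130} = \sqrt{117} = 3 \sqrt{13}$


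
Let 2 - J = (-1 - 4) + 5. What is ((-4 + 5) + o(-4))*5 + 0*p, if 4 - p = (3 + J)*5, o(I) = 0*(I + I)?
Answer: 5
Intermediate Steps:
J = 2 (J = 2 - ((-1 - 4) + 5) = 2 - (-5 + 5) = 2 - 1*0 = 2 + 0 = 2)
o(I) = 0 (o(I) = 0*(2*I) = 0)
p = -21 (p = 4 - (3 + 2)*5 = 4 - 5*5 = 4 - 1*25 = 4 - 25 = -21)
((-4 + 5) + o(-4))*5 + 0*p = ((-4 + 5) + 0)*5 + 0*(-21) = (1 + 0)*5 + 0 = 1*5 + 0 = 5 + 0 = 5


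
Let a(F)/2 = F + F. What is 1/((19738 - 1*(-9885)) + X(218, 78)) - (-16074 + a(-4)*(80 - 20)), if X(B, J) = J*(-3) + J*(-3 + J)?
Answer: 600261127/35239 ≈ 17034.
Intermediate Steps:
a(F) = 4*F (a(F) = 2*(F + F) = 2*(2*F) = 4*F)
X(B, J) = -3*J + J*(-3 + J)
1/((19738 - 1*(-9885)) + X(218, 78)) - (-16074 + a(-4)*(80 - 20)) = 1/((19738 - 1*(-9885)) + 78*(-6 + 78)) - (-16074 + (4*(-4))*(80 - 20)) = 1/((19738 + 9885) + 78*72) - (-16074 - 16*60) = 1/(29623 + 5616) - (-16074 - 960) = 1/35239 - 1*(-17034) = 1/35239 + 17034 = 600261127/35239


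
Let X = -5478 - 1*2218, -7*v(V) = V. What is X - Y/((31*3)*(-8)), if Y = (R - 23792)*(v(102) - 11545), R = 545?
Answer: 87666511/248 ≈ 3.5349e+5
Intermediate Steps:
v(V) = -V/7
Y = 268725357 (Y = (545 - 23792)*(-1/7*102 - 11545) = -23247*(-102/7 - 11545) = -23247*(-80917/7) = 268725357)
X = -7696 (X = -5478 - 2218 = -7696)
X - Y/((31*3)*(-8)) = -7696 - 268725357/((31*3)*(-8)) = -7696 - 268725357/(93*(-8)) = -7696 - 268725357/(-744) = -7696 - 268725357*(-1)/744 = -7696 - 1*(-89575119/248) = -7696 + 89575119/248 = 87666511/248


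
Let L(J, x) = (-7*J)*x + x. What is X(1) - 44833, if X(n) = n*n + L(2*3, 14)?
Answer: -45406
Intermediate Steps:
L(J, x) = x - 7*J*x (L(J, x) = -7*J*x + x = x - 7*J*x)
X(n) = -574 + n² (X(n) = n*n + 14*(1 - 14*3) = n² + 14*(1 - 7*6) = n² + 14*(1 - 42) = n² + 14*(-41) = n² - 574 = -574 + n²)
X(1) - 44833 = (-574 + 1²) - 44833 = (-574 + 1) - 44833 = -573 - 44833 = -45406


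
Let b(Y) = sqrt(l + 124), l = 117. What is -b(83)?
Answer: -sqrt(241) ≈ -15.524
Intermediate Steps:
b(Y) = sqrt(241) (b(Y) = sqrt(117 + 124) = sqrt(241))
-b(83) = -sqrt(241)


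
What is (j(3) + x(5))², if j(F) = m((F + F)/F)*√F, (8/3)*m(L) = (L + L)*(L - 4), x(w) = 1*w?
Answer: 52 - 30*√3 ≈ 0.038476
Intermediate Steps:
x(w) = w
m(L) = 3*L*(-4 + L)/4 (m(L) = 3*((L + L)*(L - 4))/8 = 3*((2*L)*(-4 + L))/8 = 3*(2*L*(-4 + L))/8 = 3*L*(-4 + L)/4)
j(F) = -3*√F (j(F) = (3*((F + F)/F)*(-4 + (F + F)/F)/4)*√F = (3*((2*F)/F)*(-4 + (2*F)/F)/4)*√F = ((¾)*2*(-4 + 2))*√F = ((¾)*2*(-2))*√F = -3*√F)
(j(3) + x(5))² = (-3*√3 + 5)² = (5 - 3*√3)²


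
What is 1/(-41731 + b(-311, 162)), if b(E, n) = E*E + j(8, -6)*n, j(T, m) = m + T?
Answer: 1/55314 ≈ 1.8079e-5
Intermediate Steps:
j(T, m) = T + m
b(E, n) = E² + 2*n (b(E, n) = E*E + (8 - 6)*n = E² + 2*n)
1/(-41731 + b(-311, 162)) = 1/(-41731 + ((-311)² + 2*162)) = 1/(-41731 + (96721 + 324)) = 1/(-41731 + 97045) = 1/55314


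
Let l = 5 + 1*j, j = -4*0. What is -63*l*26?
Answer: -8190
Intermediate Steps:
j = 0
l = 5 (l = 5 + 1*0 = 5 + 0 = 5)
-63*l*26 = -63*5*26 = -315*26 = -8190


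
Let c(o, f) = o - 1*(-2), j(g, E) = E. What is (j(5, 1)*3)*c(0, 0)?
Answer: 6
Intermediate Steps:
c(o, f) = 2 + o (c(o, f) = o + 2 = 2 + o)
(j(5, 1)*3)*c(0, 0) = (1*3)*(2 + 0) = 3*2 = 6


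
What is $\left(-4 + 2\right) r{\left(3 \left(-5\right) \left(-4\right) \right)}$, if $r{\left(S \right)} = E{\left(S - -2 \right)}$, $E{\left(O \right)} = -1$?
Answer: $2$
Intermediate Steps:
$r{\left(S \right)} = -1$
$\left(-4 + 2\right) r{\left(3 \left(-5\right) \left(-4\right) \right)} = \left(-4 + 2\right) \left(-1\right) = \left(-2\right) \left(-1\right) = 2$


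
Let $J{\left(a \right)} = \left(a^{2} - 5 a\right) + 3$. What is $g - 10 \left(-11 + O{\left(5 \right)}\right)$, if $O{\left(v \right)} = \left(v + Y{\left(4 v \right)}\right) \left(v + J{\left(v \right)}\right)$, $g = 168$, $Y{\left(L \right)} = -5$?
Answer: $278$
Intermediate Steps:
$J{\left(a \right)} = 3 + a^{2} - 5 a$
$O{\left(v \right)} = \left(-5 + v\right) \left(3 + v^{2} - 4 v\right)$ ($O{\left(v \right)} = \left(v - 5\right) \left(v + \left(3 + v^{2} - 5 v\right)\right) = \left(-5 + v\right) \left(3 + v^{2} - 4 v\right)$)
$g - 10 \left(-11 + O{\left(5 \right)}\right) = 168 - 10 \left(-11 + \left(-15 + 5^{3} - 9 \cdot 5^{2} + 23 \cdot 5\right)\right) = 168 - 10 \left(-11 + \left(-15 + 125 - 225 + 115\right)\right) = 168 - 10 \left(-11 + 0\right) = 168 - 10 \left(-11\right) = 168 - -110 = 168 + 110 = 278$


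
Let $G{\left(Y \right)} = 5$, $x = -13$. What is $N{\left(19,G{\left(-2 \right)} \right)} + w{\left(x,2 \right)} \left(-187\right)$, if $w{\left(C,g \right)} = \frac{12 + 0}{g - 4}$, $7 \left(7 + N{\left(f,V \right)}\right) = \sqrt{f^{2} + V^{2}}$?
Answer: $1115 + \frac{\sqrt{386}}{7} \approx 1117.8$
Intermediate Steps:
$N{\left(f,V \right)} = -7 + \frac{\sqrt{V^{2} + f^{2}}}{7}$ ($N{\left(f,V \right)} = -7 + \frac{\sqrt{f^{2} + V^{2}}}{7} = -7 + \frac{\sqrt{V^{2} + f^{2}}}{7}$)
$w{\left(C,g \right)} = \frac{12}{-4 + g}$
$N{\left(19,G{\left(-2 \right)} \right)} + w{\left(x,2 \right)} \left(-187\right) = \left(-7 + \frac{\sqrt{5^{2} + 19^{2}}}{7}\right) + \frac{12}{-4 + 2} \left(-187\right) = \left(-7 + \frac{\sqrt{25 + 361}}{7}\right) + \frac{12}{-2} \left(-187\right) = \left(-7 + \frac{\sqrt{386}}{7}\right) + 12 \left(- \frac{1}{2}\right) \left(-187\right) = \left(-7 + \frac{\sqrt{386}}{7}\right) - -1122 = \left(-7 + \frac{\sqrt{386}}{7}\right) + 1122 = 1115 + \frac{\sqrt{386}}{7}$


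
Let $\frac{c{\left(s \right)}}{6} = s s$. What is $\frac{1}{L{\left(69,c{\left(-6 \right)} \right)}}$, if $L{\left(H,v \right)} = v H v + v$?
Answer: $\frac{1}{3219480} \approx 3.1061 \cdot 10^{-7}$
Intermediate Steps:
$c{\left(s \right)} = 6 s^{2}$ ($c{\left(s \right)} = 6 s s = 6 s^{2}$)
$L{\left(H,v \right)} = v + H v^{2}$ ($L{\left(H,v \right)} = H v v + v = H v^{2} + v = v + H v^{2}$)
$\frac{1}{L{\left(69,c{\left(-6 \right)} \right)}} = \frac{1}{6 \left(-6\right)^{2} \left(1 + 69 \cdot 6 \left(-6\right)^{2}\right)} = \frac{1}{6 \cdot 36 \left(1 + 69 \cdot 6 \cdot 36\right)} = \frac{1}{216 \left(1 + 69 \cdot 216\right)} = \frac{1}{216 \left(1 + 14904\right)} = \frac{1}{216 \cdot 14905} = \frac{1}{3219480}$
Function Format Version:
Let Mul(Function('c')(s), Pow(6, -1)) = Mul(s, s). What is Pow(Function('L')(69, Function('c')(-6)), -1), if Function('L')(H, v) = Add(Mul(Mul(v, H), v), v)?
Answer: Rational(1, 3219480) ≈ 3.1061e-7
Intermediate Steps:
Function('c')(s) = Mul(6, Pow(s, 2)) (Function('c')(s) = Mul(6, Mul(s, s)) = Mul(6, Pow(s, 2)))
Function('L')(H, v) = Add(v, Mul(H, Pow(v, 2))) (Function('L')(H, v) = Add(Mul(Mul(H, v), v), v) = Add(Mul(H, Pow(v, 2)), v) = Add(v, Mul(H, Pow(v, 2))))
Pow(Function('L')(69, Function('c')(-6)), -1) = Pow(Mul(Mul(6, Pow(-6, 2)), Add(1, Mul(69, Mul(6, Pow(-6, 2))))), -1) = Pow(Mul(Mul(6, 36), Add(1, Mul(69, Mul(6, 36)))), -1) = Pow(Mul(216, Add(1, Mul(69, 216))), -1) = Pow(Mul(216, Add(1, 14904)), -1) = Pow(Mul(216, 14905), -1) = Pow(3219480, -1) = Rational(1, 3219480)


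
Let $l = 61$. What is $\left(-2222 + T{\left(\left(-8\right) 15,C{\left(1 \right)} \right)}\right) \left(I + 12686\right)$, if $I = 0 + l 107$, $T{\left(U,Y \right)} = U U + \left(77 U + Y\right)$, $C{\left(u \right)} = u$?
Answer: $56467007$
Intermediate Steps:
$T{\left(U,Y \right)} = Y + U^{2} + 77 U$ ($T{\left(U,Y \right)} = U^{2} + \left(Y + 77 U\right) = Y + U^{2} + 77 U$)
$I = 6527$ ($I = 0 + 61 \cdot 107 = 0 + 6527 = 6527$)
$\left(-2222 + T{\left(\left(-8\right) 15,C{\left(1 \right)} \right)}\right) \left(I + 12686\right) = \left(-2222 + \left(1 + \left(\left(-8\right) 15\right)^{2} + 77 \left(\left(-8\right) 15\right)\right)\right) \left(6527 + 12686\right) = \left(-2222 + \left(1 + \left(-120\right)^{2} + 77 \left(-120\right)\right)\right) 19213 = \left(-2222 + \left(1 + 14400 - 9240\right)\right) 19213 = \left(-2222 + 5161\right) 19213 = 2939 \cdot 19213 = 56467007$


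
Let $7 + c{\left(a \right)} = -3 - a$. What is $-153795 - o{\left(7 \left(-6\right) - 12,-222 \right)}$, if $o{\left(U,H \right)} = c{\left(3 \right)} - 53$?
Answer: $-153729$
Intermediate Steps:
$c{\left(a \right)} = -10 - a$ ($c{\left(a \right)} = -7 - \left(3 + a\right) = -10 - a$)
$o{\left(U,H \right)} = -66$ ($o{\left(U,H \right)} = \left(-10 - 3\right) - 53 = -13 - 53 = -66$)
$-153795 - o{\left(7 \left(-6\right) - 12,-222 \right)} = -153795 - -66 = -153795 + 66 = -153729$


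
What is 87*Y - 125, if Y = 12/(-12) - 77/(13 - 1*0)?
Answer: -9455/13 ≈ -727.31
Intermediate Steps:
Y = -90/13 (Y = 12*(-1/12) - 77/(13 + 0) = -1 - 77/13 = -90/13 ≈ -6.9231)
87*Y - 125 = 87*(-90/13) - 125 = -7830/13 - 125 = -9455/13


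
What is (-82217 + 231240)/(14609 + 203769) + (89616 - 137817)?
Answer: -10525888955/218378 ≈ -48200.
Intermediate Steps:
(-82217 + 231240)/(14609 + 203769) + (89616 - 137817) = 149023/218378 - 48201 = -10525888955/218378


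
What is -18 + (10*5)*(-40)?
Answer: -2018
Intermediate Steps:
-18 + (10*5)*(-40) = -18 + 50*(-40) = -18 - 2000 = -2018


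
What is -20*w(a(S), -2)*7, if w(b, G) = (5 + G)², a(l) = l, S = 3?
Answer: -1260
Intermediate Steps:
-20*w(a(S), -2)*7 = -20*(5 - 2)²*7 = -20*3²*7 = -20*9*7 = -180*7 = -1260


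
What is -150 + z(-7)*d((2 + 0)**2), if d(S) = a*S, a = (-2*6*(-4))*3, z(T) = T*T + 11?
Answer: 34410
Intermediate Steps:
z(T) = 11 + T**2 (z(T) = T**2 + 11 = 11 + T**2)
a = 144 (a = -12*(-4)*3 = 48*3 = 144)
d(S) = 144*S
-150 + z(-7)*d((2 + 0)**2) = -150 + (11 + (-7)**2)*(144*(2 + 0)**2) = -150 + (11 + 49)*(144*2**2) = -150 + 60*(144*4) = -150 + 60*576 = -150 + 34560 = 34410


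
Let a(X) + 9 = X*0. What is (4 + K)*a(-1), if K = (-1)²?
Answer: -45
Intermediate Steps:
a(X) = -9 (a(X) = -9 + X*0 = -9 + 0 = -9)
K = 1
(4 + K)*a(-1) = (4 + 1)*(-9) = 5*(-9) = -45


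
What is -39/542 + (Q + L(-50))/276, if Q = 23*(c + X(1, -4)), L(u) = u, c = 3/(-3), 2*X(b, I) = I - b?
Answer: -27165/49864 ≈ -0.54478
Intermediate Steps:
X(b, I) = I/2 - b/2 (X(b, I) = (I - b)/2 = I/2 - b/2)
c = -1 (c = 3*(-1/3) = -1)
Q = -161/2 (Q = 23*(-1 + ((1/2)*(-4) - 1/2*1)) = 23*(-1 + (-2 - 1/2)) = 23*(-1 - 5/2) = 23*(-7/2) = -161/2 ≈ -80.500)
-39/542 + (Q + L(-50))/276 = -39/542 + (-161/2 - 50)/276 = -39*1/542 - 261/2*1/276 = -39/542 - 87/184 = -27165/49864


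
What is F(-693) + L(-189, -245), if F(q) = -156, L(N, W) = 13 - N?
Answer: 46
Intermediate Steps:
F(-693) + L(-189, -245) = -156 + (13 - 1*(-189)) = -156 + (13 + 189) = -156 + 202 = 46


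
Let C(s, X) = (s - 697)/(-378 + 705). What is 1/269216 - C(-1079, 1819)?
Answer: 159375981/29344544 ≈ 5.4312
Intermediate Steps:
C(s, X) = -697/327 + s/327 (C(s, X) = (-697 + s)/327 = (-697 + s)*(1/327) = -697/327 + s/327)
1/269216 - C(-1079, 1819) = 1/269216 - (-697/327 + (1/327)*(-1079)) = 1/269216 - (-697/327 - 1079/327) = 1/269216 - 1*(-592/109) = 1/269216 + 592/109 = 159375981/29344544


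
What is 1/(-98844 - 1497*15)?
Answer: -1/121299 ≈ -8.2441e-6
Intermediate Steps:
1/(-98844 - 1497*15) = 1/(-98844 - 22455) = 1/(-121299) = -1/121299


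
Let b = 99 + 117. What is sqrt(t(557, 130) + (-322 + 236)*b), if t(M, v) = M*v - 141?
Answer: sqrt(53693) ≈ 231.72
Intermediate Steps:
b = 216
t(M, v) = -141 + M*v
sqrt(t(557, 130) + (-322 + 236)*b) = sqrt((-141 + 557*130) + (-322 + 236)*216) = sqrt((-141 + 72410) - 86*216) = sqrt(72269 - 18576) = sqrt(53693)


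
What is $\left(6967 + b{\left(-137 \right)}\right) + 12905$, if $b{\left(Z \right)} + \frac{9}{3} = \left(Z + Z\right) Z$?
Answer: $57407$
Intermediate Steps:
$b{\left(Z \right)} = -3 + 2 Z^{2}$ ($b{\left(Z \right)} = -3 + \left(Z + Z\right) Z = -3 + 2 Z Z = -3 + 2 Z^{2}$)
$\left(6967 + b{\left(-137 \right)}\right) + 12905 = \left(6967 - \left(3 - 2 \left(-137\right)^{2}\right)\right) + 12905 = \left(6967 + \left(-3 + 2 \cdot 18769\right)\right) + 12905 = \left(6967 + \left(-3 + 37538\right)\right) + 12905 = \left(6967 + 37535\right) + 12905 = 44502 + 12905 = 57407$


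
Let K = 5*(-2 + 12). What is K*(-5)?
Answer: -250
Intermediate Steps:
K = 50 (K = 5*10 = 50)
K*(-5) = 50*(-5) = -250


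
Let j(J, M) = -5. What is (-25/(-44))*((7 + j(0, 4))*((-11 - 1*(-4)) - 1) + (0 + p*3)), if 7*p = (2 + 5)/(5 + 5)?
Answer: -785/88 ≈ -8.9205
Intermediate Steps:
p = ⅒ (p = ((2 + 5)/(5 + 5))/7 = (7/10)/7 = (7*(⅒))/7 = (⅐)*(7/10) = ⅒ ≈ 0.10000)
(-25/(-44))*((7 + j(0, 4))*((-11 - 1*(-4)) - 1) + (0 + p*3)) = (-25/(-44))*((7 - 5)*((-11 - 1*(-4)) - 1) + (0 + (⅒)*3)) = (-25*(-1/44))*(2*((-11 + 4) - 1) + (0 + 3/10)) = 25*(2*(-7 - 1) + 3/10)/44 = 25*(2*(-8) + 3/10)/44 = 25*(-16 + 3/10)/44 = (25/44)*(-157/10) = -785/88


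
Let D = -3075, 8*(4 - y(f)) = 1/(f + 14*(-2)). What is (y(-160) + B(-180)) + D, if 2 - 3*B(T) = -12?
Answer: -13835293/4512 ≈ -3066.3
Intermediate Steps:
y(f) = 4 - 1/(8*(-28 + f)) (y(f) = 4 - 1/(8*(f + 14*(-2))) = 4 - 1/(8*(f - 28)) = 4 - 1/(8*(-28 + f)))
B(T) = 14/3 (B(T) = ⅔ - ⅓*(-12) = ⅔ + 4 = 14/3)
(y(-160) + B(-180)) + D = ((-897 + 32*(-160))/(8*(-28 - 160)) + 14/3) - 3075 = ((⅛)*(-897 - 5120)/(-188) + 14/3) - 3075 = ((⅛)*(-1/188)*(-6017) + 14/3) - 3075 = (6017/1504 + 14/3) - 3075 = 39107/4512 - 3075 = -13835293/4512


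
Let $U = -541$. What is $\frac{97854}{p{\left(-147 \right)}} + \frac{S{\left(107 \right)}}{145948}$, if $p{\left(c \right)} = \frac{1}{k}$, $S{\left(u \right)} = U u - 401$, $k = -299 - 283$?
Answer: $- \frac{2077972173208}{36487} \approx -5.6951 \cdot 10^{7}$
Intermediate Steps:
$k = -582$
$S{\left(u \right)} = -401 - 541 u$ ($S{\left(u \right)} = - 541 u - 401 = -401 - 541 u$)
$p{\left(c \right)} = - \frac{1}{582}$ ($p{\left(c \right)} = \frac{1}{-582} = - \frac{1}{582}$)
$\frac{97854}{p{\left(-147 \right)}} + \frac{S{\left(107 \right)}}{145948} = \frac{97854}{- \frac{1}{582}} + \frac{-401 - 57887}{145948} = 97854 \left(-582\right) + \left(-401 - 57887\right) \frac{1}{145948} = -56951028 - \frac{14572}{36487} = - \frac{2077972173208}{36487}$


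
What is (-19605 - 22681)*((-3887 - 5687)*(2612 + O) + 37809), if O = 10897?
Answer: 5467468038102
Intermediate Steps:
(-19605 - 22681)*((-3887 - 5687)*(2612 + O) + 37809) = (-19605 - 22681)*((-3887 - 5687)*(2612 + 10897) + 37809) = -42286*(-9574*13509 + 37809) = -42286*(-129335166 + 37809) = -42286*(-129297357) = 5467468038102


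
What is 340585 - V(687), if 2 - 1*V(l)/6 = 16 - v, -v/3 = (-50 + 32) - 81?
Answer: 338887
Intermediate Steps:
v = 297 (v = -3*((-50 + 32) - 81) = -3*(-18 - 81) = -3*(-99) = 297)
V(l) = 1698 (V(l) = 12 - 6*(16 - 1*297) = 12 - 6*(16 - 297) = 12 - 6*(-281) = 12 + 1686 = 1698)
340585 - V(687) = 340585 - 1*1698 = 340585 - 1698 = 338887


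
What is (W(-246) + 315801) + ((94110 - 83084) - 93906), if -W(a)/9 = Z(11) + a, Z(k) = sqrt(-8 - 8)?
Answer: 235135 - 36*I ≈ 2.3514e+5 - 36.0*I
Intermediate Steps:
Z(k) = 4*I (Z(k) = sqrt(-16) = 4*I)
W(a) = -36*I - 9*a (W(a) = -9*(4*I + a) = -9*(a + 4*I) = -36*I - 9*a)
(W(-246) + 315801) + ((94110 - 83084) - 93906) = ((-36*I - 9*(-246)) + 315801) + ((94110 - 83084) - 93906) = ((-36*I + 2214) + 315801) + (11026 - 93906) = ((2214 - 36*I) + 315801) - 82880 = (318015 - 36*I) - 82880 = 235135 - 36*I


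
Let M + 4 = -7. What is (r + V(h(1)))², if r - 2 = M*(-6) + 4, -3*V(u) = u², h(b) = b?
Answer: 46225/9 ≈ 5136.1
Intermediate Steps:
M = -11 (M = -4 - 7 = -11)
V(u) = -u²/3
r = 72 (r = 2 + (-11*(-6) + 4) = 2 + (66 + 4) = 2 + 70 = 72)
(r + V(h(1)))² = (72 - ⅓*1²)² = (72 - ⅓*1)² = (72 - ⅓)² = (215/3)² = 46225/9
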